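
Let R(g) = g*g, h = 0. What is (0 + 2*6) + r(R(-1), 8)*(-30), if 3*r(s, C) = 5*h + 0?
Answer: 12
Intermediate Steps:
R(g) = g²
r(s, C) = 0 (r(s, C) = (5*0 + 0)/3 = (0 + 0)/3 = (⅓)*0 = 0)
(0 + 2*6) + r(R(-1), 8)*(-30) = (0 + 2*6) + 0*(-30) = (0 + 12) + 0 = 12 + 0 = 12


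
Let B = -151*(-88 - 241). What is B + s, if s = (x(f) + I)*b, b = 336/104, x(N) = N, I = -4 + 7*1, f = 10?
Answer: 49721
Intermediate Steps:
I = 3 (I = -4 + 7 = 3)
B = 49679 (B = -151*(-329) = 49679)
b = 42/13 (b = 336*(1/104) = 42/13 ≈ 3.2308)
s = 42 (s = (10 + 3)*(42/13) = 13*(42/13) = 42)
B + s = 49679 + 42 = 49721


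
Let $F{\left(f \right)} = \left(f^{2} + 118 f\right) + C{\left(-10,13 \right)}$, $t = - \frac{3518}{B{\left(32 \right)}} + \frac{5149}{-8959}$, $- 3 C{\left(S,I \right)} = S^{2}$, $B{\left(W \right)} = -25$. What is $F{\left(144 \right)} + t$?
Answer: $\frac{25422156011}{671925} \approx 37835.0$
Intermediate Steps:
$C{\left(S,I \right)} = - \frac{S^{2}}{3}$
$t = \frac{31389037}{223975}$ ($t = - \frac{3518}{-25} + \frac{5149}{-8959} = \left(-3518\right) \left(- \frac{1}{25}\right) + 5149 \left(- \frac{1}{8959}\right) = \frac{3518}{25} - \frac{5149}{8959} = \frac{31389037}{223975} \approx 140.15$)
$F{\left(f \right)} = - \frac{100}{3} + f^{2} + 118 f$ ($F{\left(f \right)} = \left(f^{2} + 118 f\right) - \frac{\left(-10\right)^{2}}{3} = \left(f^{2} + 118 f\right) - \frac{100}{3} = - \frac{100}{3} + f^{2} + 118 f$)
$F{\left(144 \right)} + t = \left(- \frac{100}{3} + 144^{2} + 118 \cdot 144\right) + \frac{31389037}{223975} = \left(- \frac{100}{3} + 20736 + 16992\right) + \frac{31389037}{223975} = \frac{113084}{3} + \frac{31389037}{223975} = \frac{25422156011}{671925}$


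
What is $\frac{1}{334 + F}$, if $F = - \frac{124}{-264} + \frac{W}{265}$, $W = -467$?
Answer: $\frac{17490}{5819053} \approx 0.0030056$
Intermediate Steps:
$F = - \frac{22607}{17490}$ ($F = - \frac{124}{-264} - \frac{467}{265} = \left(-124\right) \left(- \frac{1}{264}\right) - \frac{467}{265} = \frac{31}{66} - \frac{467}{265} = - \frac{22607}{17490} \approx -1.2926$)
$\frac{1}{334 + F} = \frac{1}{334 - \frac{22607}{17490}} = \frac{1}{\frac{5819053}{17490}} = \frac{17490}{5819053}$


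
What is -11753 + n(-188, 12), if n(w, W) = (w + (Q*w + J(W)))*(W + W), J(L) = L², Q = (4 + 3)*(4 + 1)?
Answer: -170729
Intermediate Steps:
Q = 35 (Q = 7*5 = 35)
n(w, W) = 2*W*(W² + 36*w) (n(w, W) = (w + (35*w + W²))*(W + W) = (w + (W² + 35*w))*(2*W) = (W² + 36*w)*(2*W) = 2*W*(W² + 36*w))
-11753 + n(-188, 12) = -11753 + 2*12*(12² + 36*(-188)) = -11753 + 2*12*(144 - 6768) = -11753 + 2*12*(-6624) = -11753 - 158976 = -170729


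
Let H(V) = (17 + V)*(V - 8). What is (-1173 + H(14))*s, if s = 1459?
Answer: -1440033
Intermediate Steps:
H(V) = (-8 + V)*(17 + V) (H(V) = (17 + V)*(-8 + V) = (-8 + V)*(17 + V))
(-1173 + H(14))*s = (-1173 + (-136 + 14**2 + 9*14))*1459 = (-1173 + (-136 + 196 + 126))*1459 = (-1173 + 186)*1459 = -987*1459 = -1440033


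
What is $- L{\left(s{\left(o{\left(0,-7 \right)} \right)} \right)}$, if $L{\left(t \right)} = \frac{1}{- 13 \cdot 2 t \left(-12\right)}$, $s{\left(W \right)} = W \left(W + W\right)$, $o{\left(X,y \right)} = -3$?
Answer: $- \frac{1}{5616} \approx -0.00017806$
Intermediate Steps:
$s{\left(W \right)} = 2 W^{2}$ ($s{\left(W \right)} = W 2 W = 2 W^{2}$)
$L{\left(t \right)} = \frac{1}{312 t}$ ($L{\left(t \right)} = \frac{1}{- 26 t \left(-12\right)} = \frac{1}{312 t}$)
$- L{\left(s{\left(o{\left(0,-7 \right)} \right)} \right)} = - \frac{1}{312 \cdot 2 \left(-3\right)^{2}} = - \frac{1}{312 \cdot 2 \cdot 9} = - \frac{1}{312 \cdot 18} = \left(-1\right) \frac{1}{5616} = - \frac{1}{5616}$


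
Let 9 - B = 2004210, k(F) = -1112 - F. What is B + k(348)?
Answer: -2005661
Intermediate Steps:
B = -2004201 (B = 9 - 1*2004210 = 9 - 2004210 = -2004201)
B + k(348) = -2004201 + (-1112 - 1*348) = -2004201 + (-1112 - 348) = -2004201 - 1460 = -2005661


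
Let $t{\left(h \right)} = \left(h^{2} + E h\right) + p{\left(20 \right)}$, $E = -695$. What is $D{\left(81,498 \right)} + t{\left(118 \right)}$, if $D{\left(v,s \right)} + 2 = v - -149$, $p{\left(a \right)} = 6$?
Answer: $-67852$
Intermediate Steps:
$D{\left(v,s \right)} = 147 + v$ ($D{\left(v,s \right)} = -2 + \left(v - -149\right) = -2 + \left(v + 149\right) = -2 + \left(149 + v\right) = 147 + v$)
$t{\left(h \right)} = 6 + h^{2} - 695 h$ ($t{\left(h \right)} = \left(h^{2} - 695 h\right) + 6 = 6 + h^{2} - 695 h$)
$D{\left(81,498 \right)} + t{\left(118 \right)} = \left(147 + 81\right) + \left(6 + 118^{2} - 82010\right) = 228 + \left(6 + 13924 - 82010\right) = 228 - 68080 = -67852$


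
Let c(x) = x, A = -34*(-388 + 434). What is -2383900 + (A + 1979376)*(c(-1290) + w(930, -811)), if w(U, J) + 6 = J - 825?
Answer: -5801328684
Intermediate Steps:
A = -1564 (A = -34*46 = -1564)
w(U, J) = -831 + J (w(U, J) = -6 + (J - 825) = -6 + (-825 + J) = -831 + J)
-2383900 + (A + 1979376)*(c(-1290) + w(930, -811)) = -2383900 + (-1564 + 1979376)*(-1290 + (-831 - 811)) = -2383900 + 1977812*(-1290 - 1642) = -2383900 + 1977812*(-2932) = -2383900 - 5798944784 = -5801328684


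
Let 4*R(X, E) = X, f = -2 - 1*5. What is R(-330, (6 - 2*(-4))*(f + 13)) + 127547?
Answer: 254929/2 ≈ 1.2746e+5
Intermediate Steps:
f = -7 (f = -2 - 5 = -7)
R(X, E) = X/4
R(-330, (6 - 2*(-4))*(f + 13)) + 127547 = (¼)*(-330) + 127547 = -165/2 + 127547 = 254929/2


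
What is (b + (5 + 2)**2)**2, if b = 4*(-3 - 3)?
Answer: 625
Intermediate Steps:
b = -24 (b = 4*(-6) = -24)
(b + (5 + 2)**2)**2 = (-24 + (5 + 2)**2)**2 = (-24 + 7**2)**2 = (-24 + 49)**2 = 25**2 = 625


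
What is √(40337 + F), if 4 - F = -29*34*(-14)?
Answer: √26537 ≈ 162.90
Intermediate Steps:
F = -13800 (F = 4 - (-29*34)*(-14) = 4 - (-986)*(-14) = 4 - 1*13804 = 4 - 13804 = -13800)
√(40337 + F) = √(40337 - 13800) = √26537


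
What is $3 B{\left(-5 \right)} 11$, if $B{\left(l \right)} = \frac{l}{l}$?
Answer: $33$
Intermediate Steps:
$B{\left(l \right)} = 1$
$3 B{\left(-5 \right)} 11 = 3 \cdot 1 \cdot 11 = 3 \cdot 11 = 33$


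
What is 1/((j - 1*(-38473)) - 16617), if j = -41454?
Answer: -1/19598 ≈ -5.1026e-5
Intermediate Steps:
1/((j - 1*(-38473)) - 16617) = 1/((-41454 - 1*(-38473)) - 16617) = 1/((-41454 + 38473) - 16617) = 1/(-2981 - 16617) = 1/(-19598) = -1/19598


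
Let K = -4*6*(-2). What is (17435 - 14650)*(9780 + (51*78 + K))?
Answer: 38449710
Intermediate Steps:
K = 48 (K = -24*(-2) = 48)
(17435 - 14650)*(9780 + (51*78 + K)) = (17435 - 14650)*(9780 + (51*78 + 48)) = 2785*(9780 + (3978 + 48)) = 2785*(9780 + 4026) = 2785*13806 = 38449710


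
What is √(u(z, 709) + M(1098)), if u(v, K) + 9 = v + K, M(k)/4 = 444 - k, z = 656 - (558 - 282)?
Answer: 16*I*√6 ≈ 39.192*I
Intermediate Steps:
z = 380 (z = 656 - 1*276 = 656 - 276 = 380)
M(k) = 1776 - 4*k (M(k) = 4*(444 - k) = 1776 - 4*k)
u(v, K) = -9 + K + v (u(v, K) = -9 + (v + K) = -9 + (K + v) = -9 + K + v)
√(u(z, 709) + M(1098)) = √((-9 + 709 + 380) + (1776 - 4*1098)) = √(1080 + (1776 - 4392)) = √(1080 - 2616) = √(-1536) = 16*I*√6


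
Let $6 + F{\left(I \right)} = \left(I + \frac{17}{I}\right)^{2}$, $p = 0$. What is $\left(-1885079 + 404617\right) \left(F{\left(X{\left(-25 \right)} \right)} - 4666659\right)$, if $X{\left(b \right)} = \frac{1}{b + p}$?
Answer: $\frac{4150850882752038}{625} \approx 6.6414 \cdot 10^{12}$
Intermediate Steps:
$X{\left(b \right)} = \frac{1}{b}$ ($X{\left(b \right)} = \frac{1}{b + 0} = \frac{1}{b}$)
$F{\left(I \right)} = -6 + \left(I + \frac{17}{I}\right)^{2}$
$\left(-1885079 + 404617\right) \left(F{\left(X{\left(-25 \right)} \right)} - 4666659\right) = \left(-1885079 + 404617\right) \left(\left(28 + \left(\frac{1}{-25}\right)^{2} + \frac{289}{\frac{1}{625}}\right) - 4666659\right) = - 1480462 \left(\left(28 + \left(- \frac{1}{25}\right)^{2} + \frac{289}{\frac{1}{625}}\right) - 4666659\right) = - 1480462 \left(\left(28 + \frac{1}{625} + 289 \cdot 625\right) - 4666659\right) = - 1480462 \left(\left(28 + \frac{1}{625} + 180625\right) - 4666659\right) = - 1480462 \left(\frac{112908126}{625} - 4666659\right) = \left(-1480462\right) \left(- \frac{2803753749}{625}\right) = \frac{4150850882752038}{625}$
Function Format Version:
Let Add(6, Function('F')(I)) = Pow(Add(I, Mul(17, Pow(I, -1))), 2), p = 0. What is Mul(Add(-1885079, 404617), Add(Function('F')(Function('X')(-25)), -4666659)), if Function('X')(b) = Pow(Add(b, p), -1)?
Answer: Rational(4150850882752038, 625) ≈ 6.6414e+12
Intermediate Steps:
Function('X')(b) = Pow(b, -1) (Function('X')(b) = Pow(Add(b, 0), -1) = Pow(b, -1))
Function('F')(I) = Add(-6, Pow(Add(I, Mul(17, Pow(I, -1))), 2))
Mul(Add(-1885079, 404617), Add(Function('F')(Function('X')(-25)), -4666659)) = Mul(Add(-1885079, 404617), Add(Add(28, Pow(Pow(-25, -1), 2), Mul(289, Pow(Pow(-25, -1), -2))), -4666659)) = Mul(-1480462, Add(Add(28, Pow(Rational(-1, 25), 2), Mul(289, Pow(Rational(-1, 25), -2))), -4666659)) = Mul(-1480462, Add(Add(28, Rational(1, 625), Mul(289, 625)), -4666659)) = Mul(-1480462, Add(Add(28, Rational(1, 625), 180625), -4666659)) = Mul(-1480462, Add(Rational(112908126, 625), -4666659)) = Mul(-1480462, Rational(-2803753749, 625)) = Rational(4150850882752038, 625)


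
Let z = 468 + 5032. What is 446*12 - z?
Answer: -148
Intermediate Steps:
z = 5500
446*12 - z = 446*12 - 1*5500 = 5352 - 5500 = -148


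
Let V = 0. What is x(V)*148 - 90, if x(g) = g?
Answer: -90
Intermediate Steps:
x(V)*148 - 90 = 0*148 - 90 = 0 - 90 = -90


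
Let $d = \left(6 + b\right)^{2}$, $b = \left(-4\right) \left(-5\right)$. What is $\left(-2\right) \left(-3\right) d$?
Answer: $4056$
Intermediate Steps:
$b = 20$
$d = 676$ ($d = \left(6 + 20\right)^{2} = 26^{2} = 676$)
$\left(-2\right) \left(-3\right) d = \left(-2\right) \left(-3\right) 676 = 6 \cdot 676 = 4056$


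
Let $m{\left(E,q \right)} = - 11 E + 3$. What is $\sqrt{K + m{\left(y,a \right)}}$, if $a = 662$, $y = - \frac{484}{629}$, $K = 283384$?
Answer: $\frac{331 \sqrt{1023383}}{629} \approx 532.35$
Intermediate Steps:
$y = - \frac{484}{629}$ ($y = \left(-484\right) \frac{1}{629} = - \frac{484}{629} \approx -0.76947$)
$m{\left(E,q \right)} = 3 - 11 E$
$\sqrt{K + m{\left(y,a \right)}} = \sqrt{283384 + \left(3 - - \frac{5324}{629}\right)} = \sqrt{283384 + \left(3 + \frac{5324}{629}\right)} = \sqrt{283384 + \frac{7211}{629}} = \sqrt{\frac{178255747}{629}} = \frac{331 \sqrt{1023383}}{629}$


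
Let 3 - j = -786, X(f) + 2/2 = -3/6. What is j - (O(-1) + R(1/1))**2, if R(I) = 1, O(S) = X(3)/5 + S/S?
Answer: 78611/100 ≈ 786.11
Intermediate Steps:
X(f) = -3/2 (X(f) = -1 - 3/6 = -1 - 3*1/6 = -1 - 1/2 = -3/2)
O(S) = 7/10 (O(S) = -3/2/5 + S/S = -3/2*1/5 + 1 = -3/10 + 1 = 7/10)
j = 789 (j = 3 - 1*(-786) = 3 + 786 = 789)
j - (O(-1) + R(1/1))**2 = 789 - (7/10 + 1)**2 = 789 - (17/10)**2 = 789 - 1*289/100 = 789 - 289/100 = 78611/100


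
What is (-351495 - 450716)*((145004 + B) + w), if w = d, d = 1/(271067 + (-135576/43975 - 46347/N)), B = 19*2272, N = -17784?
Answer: -10666785010396927600373124/70662651289847 ≈ -1.5095e+11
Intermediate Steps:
B = 43168
d = 260683800/70662651289847 (d = 1/(271067 + (-135576/43975 - 46347/(-17784))) = 1/(271067 + (-135576*1/43975 - 46347*(-1/17784))) = 1/(271067 + (-135576/43975 + 15449/5928)) = 1/(271067 - 124324753/260683800) = 1/(70662651289847/260683800) = 260683800/70662651289847 ≈ 3.6891e-6)
w = 260683800/70662651289847 ≈ 3.6891e-6
(-351495 - 450716)*((145004 + B) + w) = (-351495 - 450716)*((145004 + 43168) + 260683800/70662651289847) = -802211*(188172 + 260683800/70662651289847) = -802211*13296732418773773484/70662651289847 = -10666785010396927600373124/70662651289847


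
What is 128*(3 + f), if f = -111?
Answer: -13824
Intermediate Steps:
128*(3 + f) = 128*(3 - 111) = 128*(-108) = -13824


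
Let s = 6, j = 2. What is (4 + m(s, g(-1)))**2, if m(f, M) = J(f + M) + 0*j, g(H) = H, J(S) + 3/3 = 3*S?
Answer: 324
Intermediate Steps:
J(S) = -1 + 3*S
m(f, M) = -1 + 3*M + 3*f (m(f, M) = (-1 + 3*(f + M)) + 0*2 = (-1 + 3*(M + f)) + 0 = (-1 + (3*M + 3*f)) + 0 = (-1 + 3*M + 3*f) + 0 = -1 + 3*M + 3*f)
(4 + m(s, g(-1)))**2 = (4 + (-1 + 3*(-1) + 3*6))**2 = (4 + (-1 - 3 + 18))**2 = (4 + 14)**2 = 18**2 = 324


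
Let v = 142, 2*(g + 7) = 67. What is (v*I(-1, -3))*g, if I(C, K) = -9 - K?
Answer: -22578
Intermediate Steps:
g = 53/2 (g = -7 + (½)*67 = -7 + 67/2 = 53/2 ≈ 26.500)
(v*I(-1, -3))*g = (142*(-9 - 1*(-3)))*(53/2) = (142*(-9 + 3))*(53/2) = (142*(-6))*(53/2) = -852*53/2 = -22578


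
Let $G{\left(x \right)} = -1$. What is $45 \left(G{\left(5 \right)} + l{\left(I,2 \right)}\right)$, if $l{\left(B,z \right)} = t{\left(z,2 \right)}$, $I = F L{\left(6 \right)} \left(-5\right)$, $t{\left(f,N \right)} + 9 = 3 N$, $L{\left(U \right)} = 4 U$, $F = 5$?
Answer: $-180$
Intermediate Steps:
$t{\left(f,N \right)} = -9 + 3 N$
$I = -600$ ($I = 5 \cdot 4 \cdot 6 \left(-5\right) = 5 \cdot 24 \left(-5\right) = 120 \left(-5\right) = -600$)
$l{\left(B,z \right)} = -3$ ($l{\left(B,z \right)} = -9 + 3 \cdot 2 = -9 + 6 = -3$)
$45 \left(G{\left(5 \right)} + l{\left(I,2 \right)}\right) = 45 \left(-1 - 3\right) = 45 \left(-4\right) = -180$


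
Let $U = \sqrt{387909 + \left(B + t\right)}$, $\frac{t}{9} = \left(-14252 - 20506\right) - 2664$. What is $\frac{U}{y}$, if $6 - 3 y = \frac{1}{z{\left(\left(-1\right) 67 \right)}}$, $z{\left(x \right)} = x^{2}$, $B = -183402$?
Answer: $\frac{40401 i \sqrt{14699}}{26933} \approx 181.87 i$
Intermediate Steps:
$t = -336798$ ($t = 9 \left(\left(-14252 - 20506\right) - 2664\right) = 9 \left(-34758 - 2664\right) = 9 \left(-37422\right) = -336798$)
$U = 3 i \sqrt{14699}$ ($U = \sqrt{387909 - 520200} = \sqrt{-132291} = 3 i \sqrt{14699} \approx 363.72 i$)
$y = \frac{26933}{13467}$ ($y = 2 - \frac{1}{3 \left(\left(-1\right) 67\right)^{2}} = 2 - \frac{1}{3 \left(-67\right)^{2}} = 2 - \frac{1}{3 \cdot 4489} = 2 - \frac{1}{13467} = \frac{26933}{13467} \approx 1.9999$)
$\frac{U}{y} = \frac{3 i \sqrt{14699}}{\frac{26933}{13467}} = 3 i \sqrt{14699} \cdot \frac{13467}{26933} = \frac{40401 i \sqrt{14699}}{26933}$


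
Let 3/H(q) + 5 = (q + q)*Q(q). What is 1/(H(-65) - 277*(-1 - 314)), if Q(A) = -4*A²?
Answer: 2196995/191698798728 ≈ 1.1461e-5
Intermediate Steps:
H(q) = 3/(-5 - 8*q³) (H(q) = 3/(-5 + (q + q)*(-4*q²)) = 3/(-5 + (2*q)*(-4*q²)) = 3/(-5 - 8*q³))
1/(H(-65) - 277*(-1 - 314)) = 1/(3/(-5 - 8*(-65)³) - 277*(-1 - 314)) = 1/(3/(-5 - 8*(-274625)) - 277*(-315)) = 1/(3/(-5 + 2197000) + 87255) = 1/(3/2196995 + 87255) = 1/(191698798728/2196995) = 2196995/191698798728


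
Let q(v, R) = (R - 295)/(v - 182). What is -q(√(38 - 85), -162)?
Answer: -83174/33171 - 457*I*√47/33171 ≈ -2.5074 - 0.094451*I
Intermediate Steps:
q(v, R) = (-295 + R)/(-182 + v)
-q(√(38 - 85), -162) = -(-295 - 162)/(-182 + √(38 - 85)) = -(-457)/(-182 + √(-47)) = -(-457)/(-182 + I*√47) = 457/(-182 + I*√47)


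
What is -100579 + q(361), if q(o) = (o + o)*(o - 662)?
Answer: -317901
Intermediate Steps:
q(o) = 2*o*(-662 + o) (q(o) = (2*o)*(-662 + o) = 2*o*(-662 + o))
-100579 + q(361) = -100579 + 2*361*(-662 + 361) = -100579 + 2*361*(-301) = -100579 - 217322 = -317901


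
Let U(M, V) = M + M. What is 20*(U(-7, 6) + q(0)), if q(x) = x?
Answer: -280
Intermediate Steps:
U(M, V) = 2*M
20*(U(-7, 6) + q(0)) = 20*(2*(-7) + 0) = 20*(-14 + 0) = 20*(-14) = -280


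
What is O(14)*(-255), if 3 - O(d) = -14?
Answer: -4335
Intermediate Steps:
O(d) = 17 (O(d) = 3 - 1*(-14) = 3 + 14 = 17)
O(14)*(-255) = 17*(-255) = -4335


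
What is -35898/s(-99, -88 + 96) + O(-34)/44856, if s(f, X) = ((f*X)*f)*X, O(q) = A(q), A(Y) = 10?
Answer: -3712889/65130912 ≈ -0.057007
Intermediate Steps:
O(q) = 10
s(f, X) = X²*f² (s(f, X) = ((X*f)*f)*X = (X*f²)*X = X²*f²)
-35898/s(-99, -88 + 96) + O(-34)/44856 = -35898*1/(9801*(-88 + 96)²) + 10/44856 = -35898/(8²*9801) + 10*(1/44856) = -35898/(64*9801) + 5/22428 = -35898/627264 + 5/22428 = -35898*1/627264 + 5/22428 = -5983/104544 + 5/22428 = -3712889/65130912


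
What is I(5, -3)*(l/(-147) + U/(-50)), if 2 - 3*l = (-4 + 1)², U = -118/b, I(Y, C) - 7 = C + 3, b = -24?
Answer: -1039/1800 ≈ -0.57722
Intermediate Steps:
I(Y, C) = 10 + C (I(Y, C) = 7 + (C + 3) = 7 + (3 + C) = 10 + C)
U = 59/12 (U = -118/(-24) = -118*(-1/24) = 59/12 ≈ 4.9167)
l = -7/3 (l = ⅔ - (-4 + 1)²/3 = ⅔ - ⅓*(-3)² = ⅔ - ⅓*9 = ⅔ - 3 = -7/3 ≈ -2.3333)
I(5, -3)*(l/(-147) + U/(-50)) = (10 - 3)*(-7/3/(-147) + (59/12)/(-50)) = 7*(-7/3*(-1/147) + (59/12)*(-1/50)) = 7*(1/63 - 59/600) = 7*(-1039/12600) = -1039/1800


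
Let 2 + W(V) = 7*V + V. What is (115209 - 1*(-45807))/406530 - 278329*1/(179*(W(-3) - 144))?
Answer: 786992035/82471386 ≈ 9.5426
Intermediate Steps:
W(V) = -2 + 8*V (W(V) = -2 + (7*V + V) = -2 + 8*V)
(115209 - 1*(-45807))/406530 - 278329*1/(179*(W(-3) - 144)) = (115209 - 1*(-45807))/406530 - 278329*1/(179*((-2 + 8*(-3)) - 144)) = (115209 + 45807)*(1/406530) - 278329*1/(179*((-2 - 24) - 144)) = 161016*(1/406530) - 278329*1/(179*(-26 - 144)) = 26836/67755 - 278329/((-170*179)) = 26836/67755 - 278329/(-30430) = 26836/67755 - 278329*(-1/30430) = 26836/67755 + 278329/30430 = 786992035/82471386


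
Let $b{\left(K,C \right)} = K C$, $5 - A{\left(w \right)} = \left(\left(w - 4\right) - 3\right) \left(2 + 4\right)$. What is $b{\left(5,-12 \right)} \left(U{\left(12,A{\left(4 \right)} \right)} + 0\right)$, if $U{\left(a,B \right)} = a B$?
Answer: $-16560$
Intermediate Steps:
$A{\left(w \right)} = 47 - 6 w$ ($A{\left(w \right)} = 5 - \left(\left(w - 4\right) - 3\right) \left(2 + 4\right) = 5 - \left(\left(-4 + w\right) - 3\right) 6 = 5 - \left(-7 + w\right) 6 = 5 - \left(-42 + 6 w\right) = 47 - 6 w$)
$U{\left(a,B \right)} = B a$
$b{\left(K,C \right)} = C K$
$b{\left(5,-12 \right)} \left(U{\left(12,A{\left(4 \right)} \right)} + 0\right) = \left(-12\right) 5 \left(\left(47 - 24\right) 12 + 0\right) = - 60 \left(\left(47 - 24\right) 12 + 0\right) = - 60 \left(23 \cdot 12 + 0\right) = - 60 \left(276 + 0\right) = \left(-60\right) 276 = -16560$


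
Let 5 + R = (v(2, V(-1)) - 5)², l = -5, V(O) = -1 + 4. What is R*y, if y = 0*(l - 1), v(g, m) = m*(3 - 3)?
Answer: 0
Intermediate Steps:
V(O) = 3
v(g, m) = 0 (v(g, m) = m*0 = 0)
y = 0 (y = 0*(-5 - 1) = 0*(-6) = 0)
R = 20 (R = -5 + (0 - 5)² = -5 + (-5)² = -5 + 25 = 20)
R*y = 20*0 = 0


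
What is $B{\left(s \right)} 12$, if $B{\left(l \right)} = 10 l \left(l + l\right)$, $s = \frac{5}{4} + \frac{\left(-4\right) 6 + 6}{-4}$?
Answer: $7935$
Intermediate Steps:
$s = \frac{23}{4}$ ($s = 5 \cdot \frac{1}{4} + \left(-24 + 6\right) \left(- \frac{1}{4}\right) = \frac{5}{4} - - \frac{9}{2} = \frac{5}{4} + \frac{9}{2} = \frac{23}{4} \approx 5.75$)
$B{\left(l \right)} = 20 l^{2}$ ($B{\left(l \right)} = 10 l 2 l = 20 l^{2}$)
$B{\left(s \right)} 12 = 20 \left(\frac{23}{4}\right)^{2} \cdot 12 = 20 \cdot \frac{529}{16} \cdot 12 = \frac{2645}{4} \cdot 12 = 7935$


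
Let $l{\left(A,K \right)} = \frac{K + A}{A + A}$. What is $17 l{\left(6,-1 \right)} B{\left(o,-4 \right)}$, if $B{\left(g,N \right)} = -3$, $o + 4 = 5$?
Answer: $- \frac{85}{4} \approx -21.25$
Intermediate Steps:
$o = 1$ ($o = -4 + 5 = 1$)
$l{\left(A,K \right)} = \frac{A + K}{2 A}$
$17 l{\left(6,-1 \right)} B{\left(o,-4 \right)} = 17 \frac{6 - 1}{2 \cdot 6} \left(-3\right) = 17 \cdot \frac{1}{2} \cdot \frac{1}{6} \cdot 5 \left(-3\right) = 17 \cdot \frac{5}{12} \left(-3\right) = \frac{85}{12} \left(-3\right) = - \frac{85}{4}$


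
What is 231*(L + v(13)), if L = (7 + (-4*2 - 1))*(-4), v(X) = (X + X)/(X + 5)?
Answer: 6545/3 ≈ 2181.7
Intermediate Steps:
v(X) = 2*X/(5 + X) (v(X) = (2*X)/(5 + X) = 2*X/(5 + X))
L = 8 (L = (7 + (-8 - 1))*(-4) = (7 - 9)*(-4) = -2*(-4) = 8)
231*(L + v(13)) = 231*(8 + 2*13/(5 + 13)) = 231*(8 + 2*13/18) = 231*(8 + 2*13*(1/18)) = 231*(8 + 13/9) = 231*(85/9) = 6545/3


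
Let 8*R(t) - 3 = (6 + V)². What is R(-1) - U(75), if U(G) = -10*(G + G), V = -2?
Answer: 12019/8 ≈ 1502.4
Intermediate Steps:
R(t) = 19/8 (R(t) = 3/8 + (6 - 2)²/8 = 3/8 + (⅛)*4² = 3/8 + (⅛)*16 = 3/8 + 2 = 19/8)
U(G) = -20*G
R(-1) - U(75) = 19/8 - (-20)*75 = 19/8 - 1*(-1500) = 19/8 + 1500 = 12019/8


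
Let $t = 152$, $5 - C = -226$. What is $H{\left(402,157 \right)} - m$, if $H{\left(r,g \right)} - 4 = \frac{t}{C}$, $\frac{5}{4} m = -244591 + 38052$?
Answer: $\frac{190847416}{1155} \approx 1.6524 \cdot 10^{5}$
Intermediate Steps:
$C = 231$ ($C = 5 - -226 = 5 + 226 = 231$)
$m = - \frac{826156}{5}$ ($m = \frac{4 \left(-244591 + 38052\right)}{5} = \frac{4}{5} \left(-206539\right) = - \frac{826156}{5} \approx -1.6523 \cdot 10^{5}$)
$H{\left(r,g \right)} = \frac{1076}{231}$ ($H{\left(r,g \right)} = 4 + \frac{152}{231} = \frac{1076}{231}$)
$H{\left(402,157 \right)} - m = \frac{1076}{231} - - \frac{826156}{5} = \frac{1076}{231} + \frac{826156}{5} = \frac{190847416}{1155}$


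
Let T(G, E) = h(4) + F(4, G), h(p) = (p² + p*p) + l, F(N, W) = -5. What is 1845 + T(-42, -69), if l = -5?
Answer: 1867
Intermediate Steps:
h(p) = -5 + 2*p² (h(p) = (p² + p*p) - 5 = (p² + p²) - 5 = 2*p² - 5 = -5 + 2*p²)
T(G, E) = 22 (T(G, E) = (-5 + 2*4²) - 5 = (-5 + 2*16) - 5 = (-5 + 32) - 5 = 27 - 5 = 22)
1845 + T(-42, -69) = 1845 + 22 = 1867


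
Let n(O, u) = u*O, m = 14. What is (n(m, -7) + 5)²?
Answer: 8649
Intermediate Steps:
n(O, u) = O*u
(n(m, -7) + 5)² = (14*(-7) + 5)² = (-98 + 5)² = (-93)² = 8649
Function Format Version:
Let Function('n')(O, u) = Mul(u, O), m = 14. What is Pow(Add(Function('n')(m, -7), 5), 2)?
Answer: 8649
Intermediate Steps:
Function('n')(O, u) = Mul(O, u)
Pow(Add(Function('n')(m, -7), 5), 2) = Pow(Add(Mul(14, -7), 5), 2) = Pow(Add(-98, 5), 2) = Pow(-93, 2) = 8649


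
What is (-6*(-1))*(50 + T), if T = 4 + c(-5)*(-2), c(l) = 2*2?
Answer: 276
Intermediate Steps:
c(l) = 4
T = -4 (T = 4 + 4*(-2) = 4 - 8 = -4)
(-6*(-1))*(50 + T) = (-6*(-1))*(50 - 4) = 6*46 = 276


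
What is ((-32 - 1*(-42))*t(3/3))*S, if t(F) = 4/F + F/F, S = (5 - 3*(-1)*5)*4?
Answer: 4000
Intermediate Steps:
S = 80 (S = (5 + 3*5)*4 = (5 + 15)*4 = 20*4 = 80)
t(F) = 1 + 4/F (t(F) = 4/F + 1 = 1 + 4/F)
((-32 - 1*(-42))*t(3/3))*S = ((-32 - 1*(-42))*((4 + 3/3)/((3/3))))*80 = ((-32 + 42)*((4 + 3*(1/3))/((3*(1/3)))))*80 = (10*((4 + 1)/1))*80 = (10*(1*5))*80 = (10*5)*80 = 50*80 = 4000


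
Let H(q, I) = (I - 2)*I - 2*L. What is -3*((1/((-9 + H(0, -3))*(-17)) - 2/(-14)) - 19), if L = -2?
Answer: 67341/1190 ≈ 56.589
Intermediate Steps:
H(q, I) = 4 + I*(-2 + I) (H(q, I) = (I - 2)*I - 2*(-2) = (-2 + I)*I + 4 = I*(-2 + I) + 4 = 4 + I*(-2 + I))
-3*((1/((-9 + H(0, -3))*(-17)) - 2/(-14)) - 19) = -3*((1/((-9 + (4 + (-3)² - 2*(-3)))*(-17)) - 2/(-14)) - 19) = -3*((-1/17/(-9 + (4 + 9 + 6)) - 2*(-1/14)) - 19) = -3*((-1/17/(-9 + 19) + ⅐) - 19) = -3*((-1/17/10 + ⅐) - 19) = -3*(((⅒)*(-1/17) + ⅐) - 19) = -3*((-1/170 + ⅐) - 19) = -3*(163/1190 - 19) = -3*(-22447/1190) = 67341/1190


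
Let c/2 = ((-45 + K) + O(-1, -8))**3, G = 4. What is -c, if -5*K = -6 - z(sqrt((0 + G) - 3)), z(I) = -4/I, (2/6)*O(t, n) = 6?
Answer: 4705274/125 ≈ 37642.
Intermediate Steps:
O(t, n) = 18 (O(t, n) = 3*6 = 18)
K = 2/5 (K = -(-6 - (-4)/(sqrt((0 + 4) - 3)))/5 = -(-6 - (-4)/(sqrt(4 - 3)))/5 = -(-6 - (-4)/(sqrt(1)))/5 = -(-6 - (-4)/1)/5 = -(-6 - (-4))/5 = -(-6 - 1*(-4))/5 = -(-6 + 4)/5 = -1/5*(-2) = 2/5 ≈ 0.40000)
c = -4705274/125 (c = 2*((-45 + 2/5) + 18)**3 = 2*(-223/5 + 18)**3 = 2*(-133/5)**3 = 2*(-2352637/125) = -4705274/125 ≈ -37642.)
-c = -1*(-4705274/125) = 4705274/125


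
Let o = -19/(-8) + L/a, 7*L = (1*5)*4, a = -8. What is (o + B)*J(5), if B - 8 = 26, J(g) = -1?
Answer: -2017/56 ≈ -36.018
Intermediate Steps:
L = 20/7 (L = ((1*5)*4)/7 = (5*4)/7 = (⅐)*20 = 20/7 ≈ 2.8571)
B = 34 (B = 8 + 26 = 34)
o = 113/56 (o = -19/(-8) + (20/7)/(-8) = -19*(-⅛) + (20/7)*(-⅛) = 19/8 - 5/14 = 113/56 ≈ 2.0179)
(o + B)*J(5) = (113/56 + 34)*(-1) = (2017/56)*(-1) = -2017/56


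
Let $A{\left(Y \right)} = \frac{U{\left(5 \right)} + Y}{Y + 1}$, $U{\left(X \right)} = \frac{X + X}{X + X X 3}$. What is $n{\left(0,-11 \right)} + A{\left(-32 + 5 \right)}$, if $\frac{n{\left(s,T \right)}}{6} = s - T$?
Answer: $\frac{13943}{208} \approx 67.034$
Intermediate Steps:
$U{\left(X \right)} = \frac{2 X}{X + 3 X^{2}}$ ($U{\left(X \right)} = \frac{2 X}{X + X^{2} \cdot 3} = \frac{2 X}{X + 3 X^{2}}$)
$n{\left(s,T \right)} = - 6 T + 6 s$ ($n{\left(s,T \right)} = 6 \left(s - T\right) = - 6 T + 6 s$)
$A{\left(Y \right)} = \frac{\frac{1}{8} + Y}{1 + Y}$ ($A{\left(Y \right)} = \frac{\frac{2}{1 + 3 \cdot 5} + Y}{Y + 1} = \frac{\frac{2}{1 + 15} + Y}{1 + Y} = \frac{\frac{2}{16} + Y}{1 + Y} = \frac{2 \cdot \frac{1}{16} + Y}{1 + Y} = \frac{\frac{1}{8} + Y}{1 + Y}$)
$n{\left(0,-11 \right)} + A{\left(-32 + 5 \right)} = \left(\left(-6\right) \left(-11\right) + 6 \cdot 0\right) + \frac{\frac{1}{8} + \left(-32 + 5\right)}{1 + \left(-32 + 5\right)} = \left(66 + 0\right) + \frac{\frac{1}{8} - 27}{1 - 27} = 66 + \frac{1}{-26} \left(- \frac{215}{8}\right) = 66 - - \frac{215}{208} = 66 + \frac{215}{208} = \frac{13943}{208}$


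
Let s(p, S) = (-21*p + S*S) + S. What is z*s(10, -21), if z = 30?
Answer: 6300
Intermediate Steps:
s(p, S) = S + S**2 - 21*p (s(p, S) = (-21*p + S**2) + S = (S**2 - 21*p) + S = S + S**2 - 21*p)
z*s(10, -21) = 30*(-21 + (-21)**2 - 21*10) = 30*(-21 + 441 - 210) = 30*210 = 6300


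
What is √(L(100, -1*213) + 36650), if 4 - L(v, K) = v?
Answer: 7*√746 ≈ 191.19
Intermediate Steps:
L(v, K) = 4 - v
√(L(100, -1*213) + 36650) = √((4 - 1*100) + 36650) = √((4 - 100) + 36650) = √(-96 + 36650) = √36554 = 7*√746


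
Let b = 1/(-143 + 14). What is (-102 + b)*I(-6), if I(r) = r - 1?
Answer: 92113/129 ≈ 714.05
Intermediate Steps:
I(r) = -1 + r
b = -1/129 (b = 1/(-129) = -1/129 ≈ -0.0077519)
(-102 + b)*I(-6) = (-102 - 1/129)*(-1 - 6) = -13159/129*(-7) = 92113/129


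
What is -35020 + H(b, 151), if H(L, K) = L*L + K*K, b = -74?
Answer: -6743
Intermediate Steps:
H(L, K) = K² + L² (H(L, K) = L² + K² = K² + L²)
-35020 + H(b, 151) = -35020 + (151² + (-74)²) = -35020 + (22801 + 5476) = -35020 + 28277 = -6743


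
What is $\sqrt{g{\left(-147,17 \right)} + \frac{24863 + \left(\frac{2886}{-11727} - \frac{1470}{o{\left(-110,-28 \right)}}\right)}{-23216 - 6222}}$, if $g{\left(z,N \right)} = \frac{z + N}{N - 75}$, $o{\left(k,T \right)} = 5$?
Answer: $\frac{\sqrt{15666501256769653842}}{3337121118} \approx 1.1861$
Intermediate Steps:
$g{\left(z,N \right)} = \frac{N + z}{-75 + N}$
$\sqrt{g{\left(-147,17 \right)} + \frac{24863 + \left(\frac{2886}{-11727} - \frac{1470}{o{\left(-110,-28 \right)}}\right)}{-23216 - 6222}} = \sqrt{\frac{17 - 147}{-75 + 17} + \frac{24863 + \left(\frac{2886}{-11727} - \frac{1470}{5}\right)}{-23216 - 6222}} = \sqrt{\frac{1}{-58} \left(-130\right) + \frac{24863 + \left(2886 \left(- \frac{1}{11727}\right) - 294\right)}{-29438}} = \sqrt{\left(- \frac{1}{58}\right) \left(-130\right) + \left(24863 - \frac{1150208}{3909}\right) \left(- \frac{1}{29438}\right)} = \sqrt{\frac{65}{29} + \left(24863 - \frac{1150208}{3909}\right) \left(- \frac{1}{29438}\right)} = \sqrt{\frac{65}{29} + \frac{96039259}{3909} \left(- \frac{1}{29438}\right)} = \sqrt{\frac{65}{29} - \frac{96039259}{115073142}} = \sqrt{\frac{4694615719}{3337121118}} = \frac{\sqrt{15666501256769653842}}{3337121118}$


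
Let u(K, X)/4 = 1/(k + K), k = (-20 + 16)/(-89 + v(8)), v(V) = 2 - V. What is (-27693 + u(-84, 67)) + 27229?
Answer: -925311/1994 ≈ -464.05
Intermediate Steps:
k = 4/95 (k = (-20 + 16)/(-89 + (2 - 1*8)) = -4/(-89 + (2 - 8)) = -4/(-89 - 6) = -4/(-95) = -4*(-1/95) = 4/95 ≈ 0.042105)
u(K, X) = 4/(4/95 + K)
(-27693 + u(-84, 67)) + 27229 = (-27693 + 380/(4 + 95*(-84))) + 27229 = (-27693 + 380/(4 - 7980)) + 27229 = (-27693 + 380/(-7976)) + 27229 = (-27693 + 380*(-1/7976)) + 27229 = (-27693 - 95/1994) + 27229 = -55219937/1994 + 27229 = -925311/1994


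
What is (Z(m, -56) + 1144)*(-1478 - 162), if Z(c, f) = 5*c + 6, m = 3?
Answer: -1910600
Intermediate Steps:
Z(c, f) = 6 + 5*c
(Z(m, -56) + 1144)*(-1478 - 162) = ((6 + 5*3) + 1144)*(-1478 - 162) = ((6 + 15) + 1144)*(-1640) = (21 + 1144)*(-1640) = 1165*(-1640) = -1910600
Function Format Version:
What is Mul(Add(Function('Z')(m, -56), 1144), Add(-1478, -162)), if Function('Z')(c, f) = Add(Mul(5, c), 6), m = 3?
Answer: -1910600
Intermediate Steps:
Function('Z')(c, f) = Add(6, Mul(5, c))
Mul(Add(Function('Z')(m, -56), 1144), Add(-1478, -162)) = Mul(Add(Add(6, Mul(5, 3)), 1144), Add(-1478, -162)) = Mul(Add(Add(6, 15), 1144), -1640) = Mul(Add(21, 1144), -1640) = Mul(1165, -1640) = -1910600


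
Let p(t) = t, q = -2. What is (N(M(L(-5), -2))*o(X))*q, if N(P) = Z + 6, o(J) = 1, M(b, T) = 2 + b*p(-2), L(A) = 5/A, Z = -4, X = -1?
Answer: -4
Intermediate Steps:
M(b, T) = 2 - 2*b (M(b, T) = 2 + b*(-2) = 2 - 2*b)
N(P) = 2 (N(P) = -4 + 6 = 2)
(N(M(L(-5), -2))*o(X))*q = (2*1)*(-2) = 2*(-2) = -4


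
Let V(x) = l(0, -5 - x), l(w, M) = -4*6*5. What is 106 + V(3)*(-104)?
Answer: 12586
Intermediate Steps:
l(w, M) = -120 (l(w, M) = -24*5 = -120)
V(x) = -120
106 + V(3)*(-104) = 106 - 120*(-104) = 106 + 12480 = 12586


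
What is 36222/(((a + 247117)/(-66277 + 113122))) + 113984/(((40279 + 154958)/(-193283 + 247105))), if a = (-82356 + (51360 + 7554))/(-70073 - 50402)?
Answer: 31793492053889943238/830355345078147 ≈ 38289.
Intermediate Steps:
a = 23442/120475 (a = (-82356 + 58914)/(-120475) = -23442*(-1/120475) = 23442/120475 ≈ 0.19458)
36222/(((a + 247117)/(-66277 + 113122))) + 113984/(((40279 + 154958)/(-193283 + 247105))) = 36222/(((23442/120475 + 247117)/(-66277 + 113122))) + 113984/(((40279 + 154958)/(-193283 + 247105))) = 36222/(((29771444017/120475)/46845)) + 113984/((195237/53822)) = 36222/(((29771444017/120475)*(1/46845))) + 113984/((195237*(1/53822))) = 36222/(29771444017/5643651375) + 113984/(195237/53822) = 36222*(5643651375/29771444017) + 113984*(53822/195237) = 204424340105250/29771444017 + 6134846848/195237 = 31793492053889943238/830355345078147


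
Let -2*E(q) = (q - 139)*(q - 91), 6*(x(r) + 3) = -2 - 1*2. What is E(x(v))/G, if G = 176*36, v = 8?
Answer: -7597/7128 ≈ -1.0658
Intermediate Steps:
x(r) = -11/3 (x(r) = -3 + (-2 - 1*2)/6 = -3 + (-2 - 2)/6 = -3 + (⅙)*(-4) = -3 - ⅔ = -11/3)
E(q) = -(-139 + q)*(-91 + q)/2 (E(q) = -(q - 139)*(q - 91)/2 = -(-139 + q)*(-91 + q)/2)
G = 6336
E(x(v))/G = (-12649/2 + 115*(-11/3) - (-11/3)²/2)/6336 = (-12649/2 - 1265/3 - ½*121/9)*(1/6336) = (-12649/2 - 1265/3 - 121/18)*(1/6336) = -60776/9*1/6336 = -7597/7128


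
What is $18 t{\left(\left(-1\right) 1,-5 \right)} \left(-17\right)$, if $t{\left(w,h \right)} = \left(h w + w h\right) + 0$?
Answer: $-3060$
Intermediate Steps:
$t{\left(w,h \right)} = 2 h w$ ($t{\left(w,h \right)} = \left(h w + h w\right) + 0 = 2 h w + 0 = 2 h w$)
$18 t{\left(\left(-1\right) 1,-5 \right)} \left(-17\right) = 18 \cdot 2 \left(-5\right) \left(\left(-1\right) 1\right) \left(-17\right) = 18 \cdot 2 \left(-5\right) \left(-1\right) \left(-17\right) = 18 \cdot 10 \left(-17\right) = 180 \left(-17\right) = -3060$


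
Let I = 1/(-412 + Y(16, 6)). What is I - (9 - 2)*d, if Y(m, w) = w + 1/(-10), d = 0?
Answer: -10/4061 ≈ -0.0024624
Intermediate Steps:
Y(m, w) = -⅒ + w (Y(m, w) = w - ⅒ = -⅒ + w)
I = -10/4061 (I = 1/(-412 + (-⅒ + 6)) = 1/(-412 + 59/10) = 1/(-4061/10) = -10/4061 ≈ -0.0024624)
I - (9 - 2)*d = -10/4061 - (9 - 2)*0 = -10/4061 - 7*0 = -10/4061 - 1*0 = -10/4061 + 0 = -10/4061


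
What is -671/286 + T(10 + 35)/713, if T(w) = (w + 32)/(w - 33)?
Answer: -259957/111228 ≈ -2.3372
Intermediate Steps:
T(w) = (32 + w)/(-33 + w)
-671/286 + T(10 + 35)/713 = -671/286 + ((32 + (10 + 35))/(-33 + (10 + 35)))/713 = -671*1/286 + ((32 + 45)/(-33 + 45))*(1/713) = -61/26 + (77/12)*(1/713) = -61/26 + 77/8556 = -259957/111228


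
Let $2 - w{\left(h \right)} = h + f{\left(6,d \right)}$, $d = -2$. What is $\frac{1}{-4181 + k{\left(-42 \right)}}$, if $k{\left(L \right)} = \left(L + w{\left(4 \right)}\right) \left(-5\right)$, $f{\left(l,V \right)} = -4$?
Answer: $- \frac{1}{3981} \approx -0.00025119$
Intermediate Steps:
$w{\left(h \right)} = 6 - h$ ($w{\left(h \right)} = 2 - \left(h - 4\right) = 2 - \left(-4 + h\right) = 6 - h$)
$k{\left(L \right)} = -10 - 5 L$ ($k{\left(L \right)} = \left(L + \left(6 - 4\right)\right) \left(-5\right) = \left(L + 2\right) \left(-5\right) = \left(2 + L\right) \left(-5\right) = -10 - 5 L$)
$\frac{1}{-4181 + k{\left(-42 \right)}} = \frac{1}{-4181 - -200} = \frac{1}{-4181 + \left(-10 + 210\right)} = \frac{1}{-4181 + 200} = \frac{1}{-3981} = - \frac{1}{3981}$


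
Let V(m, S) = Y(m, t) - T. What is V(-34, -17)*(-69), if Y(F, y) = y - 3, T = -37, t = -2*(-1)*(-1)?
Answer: -2208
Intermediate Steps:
t = -2 (t = 2*(-1) = -2)
Y(F, y) = -3 + y
V(m, S) = 32 (V(m, S) = (-3 - 2) - 1*(-37) = -5 + 37 = 32)
V(-34, -17)*(-69) = 32*(-69) = -2208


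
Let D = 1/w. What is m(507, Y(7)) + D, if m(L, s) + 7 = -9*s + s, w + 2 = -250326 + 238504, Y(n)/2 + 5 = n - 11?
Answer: 1619887/11824 ≈ 137.00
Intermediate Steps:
Y(n) = -32 + 2*n (Y(n) = -10 + 2*(n - 11) = -10 + 2*(-11 + n) = -10 + (-22 + 2*n) = -32 + 2*n)
w = -11824 (w = -2 + (-250326 + 238504) = -2 - 11822 = -11824)
D = -1/11824 (D = 1/(-11824) = -1/11824 ≈ -8.4574e-5)
m(L, s) = -7 - 8*s (m(L, s) = -7 + (-9*s + s) = -7 - 8*s)
m(507, Y(7)) + D = (-7 - 8*(-32 + 2*7)) - 1/11824 = (-7 - 8*(-32 + 14)) - 1/11824 = (-7 - 8*(-18)) - 1/11824 = (-7 + 144) - 1/11824 = 137 - 1/11824 = 1619887/11824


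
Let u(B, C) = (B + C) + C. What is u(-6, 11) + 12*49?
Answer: 604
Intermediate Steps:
u(B, C) = B + 2*C
u(-6, 11) + 12*49 = (-6 + 2*11) + 12*49 = (-6 + 22) + 588 = 16 + 588 = 604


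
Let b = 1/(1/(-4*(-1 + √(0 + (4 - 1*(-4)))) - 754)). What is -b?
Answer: 750 + 8*√2 ≈ 761.31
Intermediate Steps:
b = -750 - 8*√2 (b = 1/(1/(-4*(-1 + √(0 + (4 + 4))) - 754)) = 1/(1/(-4*(-1 + √(0 + 8)) - 754)) = 1/(1/(-4*(-1 + √8) - 754)) = 1/(1/(-4*(-1 + 2*√2) - 754)) = 1/(1/((4 - 8*√2) - 754)) = 1/(1/(-750 - 8*√2)) = -750 - 8*√2 ≈ -761.31)
-b = -(-750 - 8*√2) = 750 + 8*√2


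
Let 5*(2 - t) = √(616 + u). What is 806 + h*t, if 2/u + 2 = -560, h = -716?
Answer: -626 + 716*√48639695/1405 ≈ 2928.1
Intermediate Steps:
u = -1/281 (u = 2/(-2 - 560) = 2/(-562) = 2*(-1/562) = -1/281 ≈ -0.0035587)
t = 2 - √48639695/1405 (t = 2 - √(616 - 1/281)/5 = 2 - √48639695/1405 ≈ -2.9639)
806 + h*t = 806 - 716*(2 - √48639695/1405) = 806 + (-1432 + 716*√48639695/1405) = -626 + 716*√48639695/1405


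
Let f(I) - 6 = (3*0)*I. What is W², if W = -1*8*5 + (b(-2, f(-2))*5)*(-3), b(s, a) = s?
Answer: 100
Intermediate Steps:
f(I) = 6 (f(I) = 6 + (3*0)*I = 6 + 0*I = 6 + 0 = 6)
W = -10 (W = -1*8*5 - 2*5*(-3) = -8*5 - 10*(-3) = -40 + 30 = -10)
W² = (-10)² = 100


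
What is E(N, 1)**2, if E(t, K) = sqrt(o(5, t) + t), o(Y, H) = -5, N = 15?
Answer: 10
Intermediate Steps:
E(t, K) = sqrt(-5 + t)
E(N, 1)**2 = (sqrt(-5 + 15))**2 = (sqrt(10))**2 = 10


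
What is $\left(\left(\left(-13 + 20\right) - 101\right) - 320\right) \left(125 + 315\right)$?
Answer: $-182160$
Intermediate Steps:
$\left(\left(\left(-13 + 20\right) - 101\right) - 320\right) \left(125 + 315\right) = \left(\left(7 - 101\right) - 320\right) 440 = \left(-94 - 320\right) 440 = \left(-414\right) 440 = -182160$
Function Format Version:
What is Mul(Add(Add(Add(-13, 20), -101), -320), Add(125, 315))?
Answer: -182160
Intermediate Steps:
Mul(Add(Add(Add(-13, 20), -101), -320), Add(125, 315)) = Mul(Add(Add(7, -101), -320), 440) = Mul(Add(-94, -320), 440) = Mul(-414, 440) = -182160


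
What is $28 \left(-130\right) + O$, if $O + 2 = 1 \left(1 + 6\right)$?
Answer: $-3635$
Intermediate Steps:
$O = 5$ ($O = -2 + 1 \left(1 + 6\right) = -2 + 1 \cdot 7 = -2 + 7 = 5$)
$28 \left(-130\right) + O = 28 \left(-130\right) + 5 = -3640 + 5 = -3635$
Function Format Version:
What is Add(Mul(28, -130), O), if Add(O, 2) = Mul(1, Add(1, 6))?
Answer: -3635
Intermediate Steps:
O = 5 (O = Add(-2, Mul(1, Add(1, 6))) = Add(-2, Mul(1, 7)) = Add(-2, 7) = 5)
Add(Mul(28, -130), O) = Add(Mul(28, -130), 5) = Add(-3640, 5) = -3635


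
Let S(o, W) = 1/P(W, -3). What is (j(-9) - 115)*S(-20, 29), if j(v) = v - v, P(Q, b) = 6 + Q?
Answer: -23/7 ≈ -3.2857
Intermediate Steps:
j(v) = 0
S(o, W) = 1/(6 + W)
(j(-9) - 115)*S(-20, 29) = (0 - 115)/(6 + 29) = -115/35 = -115*1/35 = -23/7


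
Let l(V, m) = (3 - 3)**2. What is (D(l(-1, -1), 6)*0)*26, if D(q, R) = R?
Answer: 0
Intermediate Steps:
l(V, m) = 0 (l(V, m) = 0**2 = 0)
(D(l(-1, -1), 6)*0)*26 = (6*0)*26 = 0*26 = 0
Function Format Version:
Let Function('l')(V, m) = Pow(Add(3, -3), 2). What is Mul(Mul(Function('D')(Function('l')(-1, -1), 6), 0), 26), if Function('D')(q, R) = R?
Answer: 0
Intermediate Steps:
Function('l')(V, m) = 0 (Function('l')(V, m) = Pow(0, 2) = 0)
Mul(Mul(Function('D')(Function('l')(-1, -1), 6), 0), 26) = Mul(Mul(6, 0), 26) = Mul(0, 26) = 0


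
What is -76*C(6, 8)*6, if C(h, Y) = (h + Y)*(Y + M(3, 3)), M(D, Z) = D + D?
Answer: -89376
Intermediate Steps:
M(D, Z) = 2*D
C(h, Y) = (6 + Y)*(Y + h) (C(h, Y) = (h + Y)*(Y + 2*3) = (Y + h)*(Y + 6) = (Y + h)*(6 + Y) = (6 + Y)*(Y + h))
-76*C(6, 8)*6 = -76*(8² + 6*8 + 6*6 + 8*6)*6 = -76*(64 + 48 + 36 + 48)*6 = -76*196*6 = -14896*6 = -89376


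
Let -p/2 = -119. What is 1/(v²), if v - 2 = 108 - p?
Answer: 1/16384 ≈ 6.1035e-5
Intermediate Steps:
p = 238 (p = -2*(-119) = 238)
v = -128 (v = 2 + (108 - 1*238) = 2 + (108 - 238) = 2 - 130 = -128)
1/(v²) = 1/((-128)²) = 1/16384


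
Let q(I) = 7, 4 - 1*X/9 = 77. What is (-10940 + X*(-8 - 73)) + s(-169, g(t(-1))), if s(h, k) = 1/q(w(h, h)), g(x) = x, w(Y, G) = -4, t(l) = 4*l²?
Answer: 295940/7 ≈ 42277.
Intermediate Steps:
X = -657 (X = 36 - 9*77 = 36 - 693 = -657)
s(h, k) = ⅐ (s(h, k) = 1/7 = ⅐)
(-10940 + X*(-8 - 73)) + s(-169, g(t(-1))) = (-10940 - 657*(-8 - 73)) + ⅐ = (-10940 - 657*(-81)) + ⅐ = (-10940 + 53217) + ⅐ = 42277 + ⅐ = 295940/7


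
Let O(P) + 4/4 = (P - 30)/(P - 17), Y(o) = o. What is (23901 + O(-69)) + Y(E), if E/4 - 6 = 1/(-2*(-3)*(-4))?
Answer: 3086323/129 ≈ 23925.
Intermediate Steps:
E = 143/6 (E = 24 + 4/((-2*(-3)*(-4))) = 24 + 4/((6*(-4))) = 24 + 4/(-24) = 24 + 4*(-1/24) = 24 - ⅙ = 143/6 ≈ 23.833)
O(P) = -1 + (-30 + P)/(-17 + P) (O(P) = -1 + (P - 30)/(P - 17) = -1 + (-30 + P)/(-17 + P))
(23901 + O(-69)) + Y(E) = (23901 - 13/(-17 - 69)) + 143/6 = (23901 - 13/(-86)) + 143/6 = (23901 - 13*(-1/86)) + 143/6 = (23901 + 13/86) + 143/6 = 2055499/86 + 143/6 = 3086323/129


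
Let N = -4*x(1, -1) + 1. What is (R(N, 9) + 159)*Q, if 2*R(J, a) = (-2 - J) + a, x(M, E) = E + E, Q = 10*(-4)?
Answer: -6320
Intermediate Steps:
Q = -40
x(M, E) = 2*E
N = 9 (N = -8*(-1) + 1 = -4*(-2) + 1 = 8 + 1 = 9)
R(J, a) = -1 + a/2 - J/2 (R(J, a) = ((-2 - J) + a)/2 = (-2 + a - J)/2 = -1 + a/2 - J/2)
(R(N, 9) + 159)*Q = ((-1 + (½)*9 - ½*9) + 159)*(-40) = ((-1 + 9/2 - 9/2) + 159)*(-40) = (-1 + 159)*(-40) = 158*(-40) = -6320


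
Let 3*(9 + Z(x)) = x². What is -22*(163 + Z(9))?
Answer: -3982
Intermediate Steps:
Z(x) = -9 + x²/3
-22*(163 + Z(9)) = -22*(163 + (-9 + (⅓)*9²)) = -22*(163 + (-9 + (⅓)*81)) = -22*(163 + (-9 + 27)) = -22*(163 + 18) = -22*181 = -3982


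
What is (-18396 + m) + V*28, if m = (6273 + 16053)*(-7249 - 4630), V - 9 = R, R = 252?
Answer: -265221642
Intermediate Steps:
V = 261 (V = 9 + 252 = 261)
m = -265210554 (m = 22326*(-11879) = -265210554)
(-18396 + m) + V*28 = (-18396 - 265210554) + 261*28 = -265228950 + 7308 = -265221642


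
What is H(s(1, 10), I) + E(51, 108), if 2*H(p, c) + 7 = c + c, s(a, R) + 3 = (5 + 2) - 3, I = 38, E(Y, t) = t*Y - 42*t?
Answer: 2013/2 ≈ 1006.5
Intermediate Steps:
E(Y, t) = -42*t + Y*t (E(Y, t) = Y*t - 42*t = -42*t + Y*t)
s(a, R) = 1 (s(a, R) = -3 + ((5 + 2) - 3) = -3 + (7 - 3) = -3 + 4 = 1)
H(p, c) = -7/2 + c (H(p, c) = -7/2 + (c + c)/2 = -7/2 + (2*c)/2 = -7/2 + c)
H(s(1, 10), I) + E(51, 108) = (-7/2 + 38) + 108*(-42 + 51) = 69/2 + 108*9 = 69/2 + 972 = 2013/2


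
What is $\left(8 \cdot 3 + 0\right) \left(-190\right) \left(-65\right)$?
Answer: $296400$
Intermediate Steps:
$\left(8 \cdot 3 + 0\right) \left(-190\right) \left(-65\right) = \left(24 + 0\right) \left(-190\right) \left(-65\right) = 24 \left(-190\right) \left(-65\right) = \left(-4560\right) \left(-65\right) = 296400$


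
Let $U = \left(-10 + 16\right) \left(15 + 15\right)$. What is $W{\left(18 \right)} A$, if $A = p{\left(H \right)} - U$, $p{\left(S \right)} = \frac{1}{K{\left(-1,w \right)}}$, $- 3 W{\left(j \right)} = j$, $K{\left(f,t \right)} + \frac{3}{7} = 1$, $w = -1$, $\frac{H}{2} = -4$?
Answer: $\frac{2139}{2} \approx 1069.5$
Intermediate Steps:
$H = -8$ ($H = 2 \left(-4\right) = -8$)
$K{\left(f,t \right)} = \frac{4}{7}$ ($K{\left(f,t \right)} = - \frac{3}{7} + 1 = \frac{4}{7}$)
$W{\left(j \right)} = - \frac{j}{3}$
$U = 180$ ($U = 6 \cdot 30 = 180$)
$p{\left(S \right)} = \frac{7}{4}$ ($p{\left(S \right)} = \frac{1}{\frac{4}{7}} = \frac{7}{4}$)
$A = - \frac{713}{4}$ ($A = \frac{7}{4} - 180 = - \frac{713}{4} \approx -178.25$)
$W{\left(18 \right)} A = \left(- \frac{1}{3}\right) 18 \left(- \frac{713}{4}\right) = \left(-6\right) \left(- \frac{713}{4}\right) = \frac{2139}{2}$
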